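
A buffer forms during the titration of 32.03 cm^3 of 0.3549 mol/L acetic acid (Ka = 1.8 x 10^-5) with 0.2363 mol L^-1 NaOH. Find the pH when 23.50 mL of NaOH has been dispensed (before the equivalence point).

4.72

Initial n(CH3COOH) = 0.3549 x 0.03203 = 0.01137 mol.
n(NaOH) added = 0.2363 x 0.02350 = 0.005553 mol, converting that many moles of CH3COOH to CH3COO-.
Remaining n(CH3COOH) = 0.005814 mol; n(CH3COO-) = 0.005553 mol.
By Henderson-Hasselbalch, pH = pKa + log([A^-]/[HA]) = 4.74 + log(0.005553/0.005814) = 4.74 + (-0.02) = 4.72.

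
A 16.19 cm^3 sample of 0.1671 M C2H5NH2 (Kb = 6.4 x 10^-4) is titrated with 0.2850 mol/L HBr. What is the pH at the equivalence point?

5.89

n(C2H5NH2) = 0.1671 x 0.01619 = 0.002705 mol; V(HBr) at equivalence = 0.002705/0.2850 = 0.009492 L.
At equivalence the base is fully converted to C2H5NH3+; total volume = 0.02568 L, so [C2H5NH3+] = 0.002705/0.02568 = 0.1053 M.
Ka(C2H5NH3+) = Kw/Kb = 1.0e-14 / 6.4 x 10^-4 = 1.56e-11.
[H^+] = sqrt(Ka x [C2H5NH3+]) = sqrt(1.56e-11 x 0.1053) = 1.28e-6 M.
pH = -log(1.28e-6) = 5.89.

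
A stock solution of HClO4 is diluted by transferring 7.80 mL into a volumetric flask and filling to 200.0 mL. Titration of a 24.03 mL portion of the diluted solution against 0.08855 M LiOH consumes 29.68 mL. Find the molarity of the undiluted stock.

n(LiOH) = 0.08855 x 0.02968 = 0.002628 mol.
n(HClO4) in the aliquot = 0.002628 mol.
[diluted HClO4] = 0.002628 / 0.02403 = 0.1094 M.
Dilution factor = 200.0/7.800 = 25.64, so [stock] = 0.1094 x 25.64 = 2.80 M.

2.80 M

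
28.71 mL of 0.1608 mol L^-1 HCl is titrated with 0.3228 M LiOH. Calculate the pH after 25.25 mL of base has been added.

12.82

n(acid) = 0.1608 x 0.02871 = 0.004617 mol; n(LiOH) added = 0.3228 x 0.02525 = 0.008151 mol.
Base is in excess by 0.008151 - 0.004617 = 0.003534 mol in a total volume of 0.05396 L.
[OH^-] = 0.003534/0.05396 = 0.06550 M, so pOH = 1.18 and pH = 14.00 - 1.18 = 12.82.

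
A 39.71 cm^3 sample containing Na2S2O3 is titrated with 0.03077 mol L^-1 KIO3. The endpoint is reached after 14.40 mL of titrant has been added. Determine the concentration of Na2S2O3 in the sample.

n(KIO3) = 0.03077 x 0.01440 = 0.0004431 mol.
From the balanced equation, 1 mol KIO3 reacts with 6 mol Na2S2O3, so n(Na2S2O3) = 0.0004431 x 6/1 = 0.002659 mol.
[Na2S2O3] = 0.002659 / 0.03971 L = 0.0669 M.

0.0669 M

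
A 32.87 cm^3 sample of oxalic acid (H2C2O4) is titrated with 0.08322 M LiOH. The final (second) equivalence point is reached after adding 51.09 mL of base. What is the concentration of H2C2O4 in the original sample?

0.0647 M

n(LiOH) = 0.08322 x 0.05109 = 0.004252 mol.
At the final (second) equivalence point, 2 mol OH^- react per mol H2C2O4, so n(H2C2O4) = 0.004252 / 2 = 0.002126 mol.
[H2C2O4] = 0.002126 / 0.03287 L = 0.0647 M.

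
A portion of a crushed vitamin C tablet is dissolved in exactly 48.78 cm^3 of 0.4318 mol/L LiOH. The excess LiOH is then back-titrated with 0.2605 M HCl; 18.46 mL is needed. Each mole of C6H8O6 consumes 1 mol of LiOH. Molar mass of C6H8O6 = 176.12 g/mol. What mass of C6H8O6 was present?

2.86 g

Total n(LiOH) added = 0.4318 x 0.04878 = 0.02106 mol.
n(HCl) used = 0.2605 x 0.01846 = 0.004809 mol, which equals the excess n(LiOH).
So n(LiOH) consumed by the sample = 0.02106 - 0.004809 = 0.01625 mol.
n(C6H8O6) = 0.01625 / 1 = 0.01625 mol.
mass = 0.01625 mol x 176.12 g/mol = 2.86 g.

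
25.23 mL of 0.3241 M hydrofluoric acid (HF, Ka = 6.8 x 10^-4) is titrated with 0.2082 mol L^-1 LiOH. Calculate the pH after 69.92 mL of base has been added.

12.83

n(acid) = 0.3241 x 0.02523 = 0.008177 mol; n(LiOH) added = 0.2082 x 0.06992 = 0.01456 mol.
Base is in excess by 0.01456 - 0.008177 = 0.006380 mol in a total volume of 0.09515 L.
[OH^-] = 0.006380/0.09515 = 0.06706 M, so pOH = 1.17 and pH = 14.00 - 1.17 = 12.83.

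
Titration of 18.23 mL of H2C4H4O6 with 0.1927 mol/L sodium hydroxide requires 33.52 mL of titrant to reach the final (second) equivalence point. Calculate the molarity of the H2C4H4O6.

0.177 M

n(NaOH) = 0.1927 x 0.03352 = 0.006459 mol.
At the final (second) equivalence point, 2 mol OH^- react per mol H2C4H4O6, so n(H2C4H4O6) = 0.006459 / 2 = 0.003230 mol.
[H2C4H4O6] = 0.003230 / 0.01823 L = 0.177 M.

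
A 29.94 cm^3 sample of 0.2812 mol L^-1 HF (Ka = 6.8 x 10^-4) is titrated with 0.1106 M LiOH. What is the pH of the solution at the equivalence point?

8.03

n(HF) = 0.2812 x 0.02994 = 0.008419 mol; V(LiOH) at equivalence = 0.008419/0.1106 = 0.07612 L.
At equivalence all the acid is converted to F-; total volume = 0.02994 + 0.07612 = 0.1061 L, so [F-] = 0.008419/0.1061 = 0.07938 M.
Kb = Kw/Ka = 1.0e-14 / 6.8 x 10^-4 = 1.47e-11.
[OH^-] = sqrt(Kb x [F-]) = sqrt(1.47e-11 x 0.07938) = 1.08e-6 M.
pOH = 5.97, so pH = 14.00 - 5.97 = 8.03.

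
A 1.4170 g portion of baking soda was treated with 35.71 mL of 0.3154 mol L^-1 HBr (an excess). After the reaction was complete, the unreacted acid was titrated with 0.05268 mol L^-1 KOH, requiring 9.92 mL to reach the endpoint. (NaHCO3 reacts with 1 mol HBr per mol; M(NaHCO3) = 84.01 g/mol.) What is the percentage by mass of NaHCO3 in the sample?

Total n(HBr) added = 0.3154 x 0.03571 = 0.01126 mol.
n(KOH) used = 0.05268 x 0.009920 = 0.0005226 mol, which equals the excess n(HBr).
So n(HBr) consumed by the sample = 0.01126 - 0.0005226 = 0.01074 mol.
n(NaHCO3) = 0.01074 / 1 = 0.01074 mol.
mass NaHCO3 = 0.01074 x 84.01 = 0.9023 g, so %NaHCO3 = 0.9023/1.4170 x 100 = 63.7%.

63.7%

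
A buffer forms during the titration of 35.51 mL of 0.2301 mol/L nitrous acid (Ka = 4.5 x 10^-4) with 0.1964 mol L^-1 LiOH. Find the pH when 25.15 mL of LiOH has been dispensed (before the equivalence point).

Initial n(HNO2) = 0.2301 x 0.03551 = 0.008171 mol.
n(LiOH) added = 0.1964 x 0.02515 = 0.004939 mol, converting that many moles of HNO2 to NO2-.
Remaining n(HNO2) = 0.003231 mol; n(NO2-) = 0.004939 mol.
By Henderson-Hasselbalch, pH = pKa + log([A^-]/[HA]) = 3.35 + log(0.004939/0.003231) = 3.35 + (+0.18) = 3.53.

3.53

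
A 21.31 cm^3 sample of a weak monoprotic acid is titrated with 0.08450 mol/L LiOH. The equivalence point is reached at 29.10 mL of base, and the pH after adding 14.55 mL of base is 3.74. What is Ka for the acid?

1.8 x 10^-4

14.55 mL is half of the equivalence volume, so this is the half-equivalence point where [HA] = [A^-].
At half-equivalence pH = pKa, so pKa = 3.74.
Ka = 10^(-3.74) = 1.8 x 10^-4.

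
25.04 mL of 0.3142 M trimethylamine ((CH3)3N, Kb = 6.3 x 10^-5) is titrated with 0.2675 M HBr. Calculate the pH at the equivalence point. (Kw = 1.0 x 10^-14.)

5.32

n((CH3)3N) = 0.3142 x 0.02504 = 0.007868 mol; V(HBr) at equivalence = 0.007868/0.2675 = 0.02941 L.
At equivalence the base is fully converted to (CH3)3NH+; total volume = 0.05445 L, so [(CH3)3NH+] = 0.007868/0.05445 = 0.1445 M.
Ka((CH3)3NH+) = Kw/Kb = 1.0e-14 / 6.3 x 10^-5 = 1.59e-10.
[H^+] = sqrt(Ka x [(CH3)3NH+]) = sqrt(1.59e-10 x 0.1445) = 4.79e-6 M.
pH = -log(4.79e-6) = 5.32.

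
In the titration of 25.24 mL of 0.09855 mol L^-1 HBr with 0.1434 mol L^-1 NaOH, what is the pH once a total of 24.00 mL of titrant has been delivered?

n(acid) = 0.09855 x 0.02524 = 0.002487 mol; n(NaOH) added = 0.1434 x 0.02400 = 0.003442 mol.
Base is in excess by 0.003442 - 0.002487 = 0.0009542 mol in a total volume of 0.04924 L.
[OH^-] = 0.0009542/0.04924 = 0.01938 M, so pOH = 1.71 and pH = 14.00 - 1.71 = 12.29.

12.29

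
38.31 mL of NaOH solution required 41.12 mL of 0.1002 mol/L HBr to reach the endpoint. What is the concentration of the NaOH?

0.108 M

n(HBr) delivered = 0.1002 x 0.04112 = 0.004120 mol.
For a 1:1 reaction, n(NaOH) = 0.004120 mol.
[NaOH] = 0.004120 mol / 0.03831 L = 0.108 M.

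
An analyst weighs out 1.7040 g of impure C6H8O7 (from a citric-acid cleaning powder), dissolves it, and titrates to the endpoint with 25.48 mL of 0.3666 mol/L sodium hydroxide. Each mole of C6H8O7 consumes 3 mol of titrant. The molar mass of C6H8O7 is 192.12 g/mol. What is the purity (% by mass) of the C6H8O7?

35.1%

n(NaOH) = 0.3666 x 0.02548 = 0.009341 mol.
n(C6H8O7) = 0.009341 / 3 = 0.003114 mol.
mass of C6H8O7 = 0.003114 x 192.12 = 0.5982 g.
% purity = 0.5982 / 1.7040 x 100 = 35.1%.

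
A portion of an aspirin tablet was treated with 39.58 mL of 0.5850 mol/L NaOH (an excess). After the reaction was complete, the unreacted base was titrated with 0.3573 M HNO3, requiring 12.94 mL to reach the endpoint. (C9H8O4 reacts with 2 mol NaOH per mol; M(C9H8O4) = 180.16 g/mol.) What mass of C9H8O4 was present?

Total n(NaOH) added = 0.5850 x 0.03958 = 0.02315 mol.
n(HNO3) used = 0.3573 x 0.01294 = 0.004623 mol, which equals the excess n(NaOH).
So n(NaOH) consumed by the sample = 0.02315 - 0.004623 = 0.01853 mol.
n(C9H8O4) = 0.01853 / 2 = 0.009265 mol.
mass = 0.009265 mol x 180.16 g/mol = 1.67 g.

1.67 g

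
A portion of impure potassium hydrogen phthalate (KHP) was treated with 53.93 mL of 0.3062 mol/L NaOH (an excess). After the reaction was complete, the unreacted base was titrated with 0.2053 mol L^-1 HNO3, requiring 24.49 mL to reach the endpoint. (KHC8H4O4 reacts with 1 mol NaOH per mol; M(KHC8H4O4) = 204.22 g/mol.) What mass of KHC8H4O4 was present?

Total n(NaOH) added = 0.3062 x 0.05393 = 0.01651 mol.
n(HNO3) used = 0.2053 x 0.02449 = 0.005028 mol, which equals the excess n(NaOH).
So n(NaOH) consumed by the sample = 0.01651 - 0.005028 = 0.01149 mol.
n(KHC8H4O4) = 0.01149 / 1 = 0.01149 mol.
mass = 0.01149 mol x 204.22 g/mol = 2.35 g.

2.35 g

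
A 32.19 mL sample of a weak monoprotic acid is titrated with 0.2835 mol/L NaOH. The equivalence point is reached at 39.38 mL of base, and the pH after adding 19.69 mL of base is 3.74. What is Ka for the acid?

19.69 mL is half of the equivalence volume, so this is the half-equivalence point where [HA] = [A^-].
At half-equivalence pH = pKa, so pKa = 3.74.
Ka = 10^(-3.74) = 1.8 x 10^-4.

1.8 x 10^-4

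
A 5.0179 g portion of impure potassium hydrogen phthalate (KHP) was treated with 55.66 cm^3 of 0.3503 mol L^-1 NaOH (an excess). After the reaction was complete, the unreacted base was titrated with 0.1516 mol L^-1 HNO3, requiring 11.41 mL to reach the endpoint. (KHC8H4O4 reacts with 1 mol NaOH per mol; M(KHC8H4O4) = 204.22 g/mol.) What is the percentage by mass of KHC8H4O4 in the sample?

72.3%

Total n(NaOH) added = 0.3503 x 0.05566 = 0.01950 mol.
n(HNO3) used = 0.1516 x 0.01141 = 0.001730 mol, which equals the excess n(NaOH).
So n(NaOH) consumed by the sample = 0.01950 - 0.001730 = 0.01777 mol.
n(KHC8H4O4) = 0.01777 / 1 = 0.01777 mol.
mass KHC8H4O4 = 0.01777 x 204.22 = 3.629 g, so %KHC8H4O4 = 3.629/5.0179 x 100 = 72.3%.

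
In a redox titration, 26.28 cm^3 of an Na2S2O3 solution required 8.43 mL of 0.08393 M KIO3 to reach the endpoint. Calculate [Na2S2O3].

n(KIO3) = 0.08393 x 0.008430 = 0.0007075 mol.
From the balanced equation, 1 mol KIO3 reacts with 6 mol Na2S2O3, so n(Na2S2O3) = 0.0007075 x 6/1 = 0.004245 mol.
[Na2S2O3] = 0.004245 / 0.02628 L = 0.162 M.

0.162 M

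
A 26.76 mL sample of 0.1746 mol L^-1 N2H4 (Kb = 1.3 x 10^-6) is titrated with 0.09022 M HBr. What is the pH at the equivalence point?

4.67

n(N2H4) = 0.1746 x 0.02676 = 0.004672 mol; V(HBr) at equivalence = 0.004672/0.09022 = 0.05179 L.
At equivalence the base is fully converted to N2H5+; total volume = 0.07855 L, so [N2H5+] = 0.004672/0.07855 = 0.05948 M.
Ka(N2H5+) = Kw/Kb = 1.0e-14 / 1.3 x 10^-6 = 7.69e-9.
[H^+] = sqrt(Ka x [N2H5+]) = sqrt(7.69e-9 x 0.05948) = 2.14e-5 M.
pH = -log(2.14e-5) = 4.67.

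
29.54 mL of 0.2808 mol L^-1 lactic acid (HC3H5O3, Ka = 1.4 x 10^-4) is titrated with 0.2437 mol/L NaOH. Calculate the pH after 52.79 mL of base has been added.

n(acid) = 0.2808 x 0.02954 = 0.008295 mol; n(NaOH) added = 0.2437 x 0.05279 = 0.01286 mol.
Base is in excess by 0.01286 - 0.008295 = 0.004570 mol in a total volume of 0.08233 L.
[OH^-] = 0.004570/0.08233 = 0.05551 M, so pOH = 1.26 and pH = 14.00 - 1.26 = 12.74.

12.74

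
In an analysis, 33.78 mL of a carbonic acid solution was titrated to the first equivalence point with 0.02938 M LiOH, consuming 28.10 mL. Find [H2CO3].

0.0244 M

n(LiOH) = 0.02938 x 0.02810 = 0.0008256 mol.
At the first equivalence point, 1 mol OH^- react per mol H2CO3, so n(H2CO3) = 0.0008256 / 1 = 0.0008256 mol.
[H2CO3] = 0.0008256 / 0.03378 L = 0.0244 M.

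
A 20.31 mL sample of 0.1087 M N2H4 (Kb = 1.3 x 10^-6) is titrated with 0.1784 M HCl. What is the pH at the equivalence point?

n(N2H4) = 0.1087 x 0.02031 = 0.002208 mol; V(HCl) at equivalence = 0.002208/0.1784 = 0.01237 L.
At equivalence the base is fully converted to N2H5+; total volume = 0.03268 L, so [N2H5+] = 0.002208/0.03268 = 0.06754 M.
Ka(N2H5+) = Kw/Kb = 1.0e-14 / 1.3 x 10^-6 = 7.69e-9.
[H^+] = sqrt(Ka x [N2H5+]) = sqrt(7.69e-9 x 0.06754) = 2.28e-5 M.
pH = -log(2.28e-5) = 4.64.

4.64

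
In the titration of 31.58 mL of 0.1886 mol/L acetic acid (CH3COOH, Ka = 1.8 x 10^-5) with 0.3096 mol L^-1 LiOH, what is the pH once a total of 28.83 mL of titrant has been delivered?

n(acid) = 0.1886 x 0.03158 = 0.005956 mol; n(LiOH) added = 0.3096 x 0.02883 = 0.008926 mol.
Base is in excess by 0.008926 - 0.005956 = 0.002970 mol in a total volume of 0.06041 L.
[OH^-] = 0.002970/0.06041 = 0.04916 M, so pOH = 1.31 and pH = 14.00 - 1.31 = 12.69.

12.69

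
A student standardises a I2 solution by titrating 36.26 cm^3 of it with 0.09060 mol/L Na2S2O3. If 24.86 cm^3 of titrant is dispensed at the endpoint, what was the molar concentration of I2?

n(Na2S2O3) = 0.09060 x 0.02486 = 0.002252 mol.
From the balanced equation, 2 mol Na2S2O3 reacts with 1 mol I2, so n(I2) = 0.002252 x 1/2 = 0.001126 mol.
[I2] = 0.001126 / 0.03626 L = 0.0311 M.

0.0311 M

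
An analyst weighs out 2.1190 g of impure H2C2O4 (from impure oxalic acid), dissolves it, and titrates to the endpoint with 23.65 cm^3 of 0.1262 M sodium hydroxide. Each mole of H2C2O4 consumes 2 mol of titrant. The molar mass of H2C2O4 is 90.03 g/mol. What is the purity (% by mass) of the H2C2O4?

6.34%

n(NaOH) = 0.1262 x 0.02365 = 0.002985 mol.
n(H2C2O4) = 0.002985 / 2 = 0.001492 mol.
mass of H2C2O4 = 0.001492 x 90.03 = 0.1344 g.
% purity = 0.1344 / 2.1190 x 100 = 6.34%.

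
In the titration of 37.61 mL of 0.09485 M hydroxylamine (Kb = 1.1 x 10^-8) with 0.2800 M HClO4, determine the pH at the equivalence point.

n(NH2OH) = 0.09485 x 0.03761 = 0.003567 mol; V(HClO4) at equivalence = 0.003567/0.2800 = 0.01274 L.
At equivalence the base is fully converted to NH3OH+; total volume = 0.05035 L, so [NH3OH+] = 0.003567/0.05035 = 0.07085 M.
Ka(NH3OH+) = Kw/Kb = 1.0e-14 / 1.1 x 10^-8 = 9.09e-7.
[H^+] = sqrt(Ka x [NH3OH+]) = sqrt(9.09e-7 x 0.07085) = 0.000254 M.
pH = -log(0.000254) = 3.60.

3.60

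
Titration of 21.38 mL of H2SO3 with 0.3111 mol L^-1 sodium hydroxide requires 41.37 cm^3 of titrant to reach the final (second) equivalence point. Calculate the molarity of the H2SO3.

n(NaOH) = 0.3111 x 0.04137 = 0.01287 mol.
At the final (second) equivalence point, 2 mol OH^- react per mol H2SO3, so n(H2SO3) = 0.01287 / 2 = 0.006435 mol.
[H2SO3] = 0.006435 / 0.02138 L = 0.301 M.

0.301 M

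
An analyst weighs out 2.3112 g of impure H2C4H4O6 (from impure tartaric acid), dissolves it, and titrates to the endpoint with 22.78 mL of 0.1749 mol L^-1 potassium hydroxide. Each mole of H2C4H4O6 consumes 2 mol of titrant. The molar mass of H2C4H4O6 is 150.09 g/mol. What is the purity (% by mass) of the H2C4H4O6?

12.9%

n(KOH) = 0.1749 x 0.02278 = 0.003984 mol.
n(H2C4H4O6) = 0.003984 / 2 = 0.001992 mol.
mass of H2C4H4O6 = 0.001992 x 150.09 = 0.2990 g.
% purity = 0.2990 / 2.3112 x 100 = 12.9%.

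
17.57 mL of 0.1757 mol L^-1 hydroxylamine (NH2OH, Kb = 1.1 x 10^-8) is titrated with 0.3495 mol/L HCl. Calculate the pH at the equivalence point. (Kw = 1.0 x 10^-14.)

3.49

n(NH2OH) = 0.1757 x 0.01757 = 0.003087 mol; V(HCl) at equivalence = 0.003087/0.3495 = 0.008833 L.
At equivalence the base is fully converted to NH3OH+; total volume = 0.02640 L, so [NH3OH+] = 0.003087/0.02640 = 0.1169 M.
Ka(NH3OH+) = Kw/Kb = 1.0e-14 / 1.1 x 10^-8 = 9.09e-7.
[H^+] = sqrt(Ka x [NH3OH+]) = sqrt(9.09e-7 x 0.1169) = 0.000326 M.
pH = -log(0.000326) = 3.49.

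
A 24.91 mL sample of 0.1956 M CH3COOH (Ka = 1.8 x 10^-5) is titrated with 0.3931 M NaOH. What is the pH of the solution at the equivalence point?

n(CH3COOH) = 0.1956 x 0.02491 = 0.004872 mol; V(NaOH) at equivalence = 0.004872/0.3931 = 0.01239 L.
At equivalence all the acid is converted to CH3COO-; total volume = 0.02491 + 0.01239 = 0.03730 L, so [CH3COO-] = 0.004872/0.03730 = 0.1306 M.
Kb = Kw/Ka = 1.0e-14 / 1.8 x 10^-5 = 5.56e-10.
[OH^-] = sqrt(Kb x [CH3COO-]) = sqrt(5.56e-10 x 0.1306) = 8.52e-6 M.
pOH = 5.07, so pH = 14.00 - 5.07 = 8.93.

8.93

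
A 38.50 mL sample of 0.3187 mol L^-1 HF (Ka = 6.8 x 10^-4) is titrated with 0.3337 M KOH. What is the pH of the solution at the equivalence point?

n(HF) = 0.3187 x 0.03850 = 0.01227 mol; V(KOH) at equivalence = 0.01227/0.3337 = 0.03677 L.
At equivalence all the acid is converted to F-; total volume = 0.03850 + 0.03677 = 0.07527 L, so [F-] = 0.01227/0.07527 = 0.1630 M.
Kb = Kw/Ka = 1.0e-14 / 6.8 x 10^-4 = 1.47e-11.
[OH^-] = sqrt(Kb x [F-]) = sqrt(1.47e-11 x 0.1630) = 1.55e-6 M.
pOH = 5.81, so pH = 14.00 - 5.81 = 8.19.

8.19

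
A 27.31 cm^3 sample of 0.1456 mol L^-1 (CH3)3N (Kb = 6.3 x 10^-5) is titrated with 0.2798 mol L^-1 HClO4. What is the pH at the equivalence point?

5.41

n((CH3)3N) = 0.1456 x 0.02731 = 0.003976 mol; V(HClO4) at equivalence = 0.003976/0.2798 = 0.01421 L.
At equivalence the base is fully converted to (CH3)3NH+; total volume = 0.04152 L, so [(CH3)3NH+] = 0.003976/0.04152 = 0.09577 M.
Ka((CH3)3NH+) = Kw/Kb = 1.0e-14 / 6.3 x 10^-5 = 1.59e-10.
[H^+] = sqrt(Ka x [(CH3)3NH+]) = sqrt(1.59e-10 x 0.09577) = 3.90e-6 M.
pH = -log(3.90e-6) = 5.41.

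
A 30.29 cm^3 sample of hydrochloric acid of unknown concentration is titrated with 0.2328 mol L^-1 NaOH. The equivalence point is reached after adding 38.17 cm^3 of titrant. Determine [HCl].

0.293 M

n(NaOH) delivered = 0.2328 x 0.03817 = 0.008886 mol.
For a 1:1 reaction, n(HCl) = 0.008886 mol.
[HCl] = 0.008886 mol / 0.03029 L = 0.293 M.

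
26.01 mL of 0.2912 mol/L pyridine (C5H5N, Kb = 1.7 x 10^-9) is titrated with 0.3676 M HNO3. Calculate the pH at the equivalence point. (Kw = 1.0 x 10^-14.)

3.01

n(C5H5N) = 0.2912 x 0.02601 = 0.007574 mol; V(HNO3) at equivalence = 0.007574/0.3676 = 0.02060 L.
At equivalence the base is fully converted to C5H5NH+; total volume = 0.04661 L, so [C5H5NH+] = 0.007574/0.04661 = 0.1625 M.
Ka(C5H5NH+) = Kw/Kb = 1.0e-14 / 1.7 x 10^-9 = 5.88e-6.
[H^+] = sqrt(Ka x [C5H5NH+]) = sqrt(5.88e-6 x 0.1625) = 0.000978 M.
pH = -log(0.000978) = 3.01.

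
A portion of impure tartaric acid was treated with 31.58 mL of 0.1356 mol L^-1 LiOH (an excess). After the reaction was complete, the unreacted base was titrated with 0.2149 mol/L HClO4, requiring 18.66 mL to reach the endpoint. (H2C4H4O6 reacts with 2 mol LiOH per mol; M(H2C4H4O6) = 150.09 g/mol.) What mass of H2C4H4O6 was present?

0.0204 g

Total n(LiOH) added = 0.1356 x 0.03158 = 0.004282 mol.
n(HClO4) used = 0.2149 x 0.01866 = 0.004010 mol, which equals the excess n(LiOH).
So n(LiOH) consumed by the sample = 0.004282 - 0.004010 = 0.0002722 mol.
n(H2C4H4O6) = 0.0002722 / 2 = 0.0001361 mol.
mass = 0.0001361 mol x 150.09 g/mol = 0.0204 g.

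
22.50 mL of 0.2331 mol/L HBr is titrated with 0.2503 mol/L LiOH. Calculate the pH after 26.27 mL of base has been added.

12.44

n(acid) = 0.2331 x 0.02250 = 0.005245 mol; n(LiOH) added = 0.2503 x 0.02627 = 0.006575 mol.
Base is in excess by 0.006575 - 0.005245 = 0.001331 mol in a total volume of 0.04877 L.
[OH^-] = 0.001331/0.04877 = 0.02728 M, so pOH = 1.56 and pH = 14.00 - 1.56 = 12.44.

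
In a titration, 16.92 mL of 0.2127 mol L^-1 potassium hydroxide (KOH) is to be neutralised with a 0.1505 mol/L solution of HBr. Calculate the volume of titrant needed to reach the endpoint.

23.9 mL

n(KOH) = 0.2127 mol/L x 0.01692 L = 0.003599 mol.
At equivalence n(HBr) = n(KOH) = 0.003599 mol.
V(HBr) = 0.003599 / 0.1505 = 0.02391 L = 23.9 mL.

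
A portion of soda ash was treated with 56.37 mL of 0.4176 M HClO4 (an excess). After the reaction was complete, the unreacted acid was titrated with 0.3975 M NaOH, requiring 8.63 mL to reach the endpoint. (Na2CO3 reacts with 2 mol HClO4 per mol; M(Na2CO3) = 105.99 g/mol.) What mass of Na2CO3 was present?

Total n(HClO4) added = 0.4176 x 0.05637 = 0.02354 mol.
n(NaOH) used = 0.3975 x 0.008630 = 0.003430 mol, which equals the excess n(HClO4).
So n(HClO4) consumed by the sample = 0.02354 - 0.003430 = 0.02011 mol.
n(Na2CO3) = 0.02011 / 2 = 0.01005 mol.
mass = 0.01005 mol x 105.99 g/mol = 1.07 g.

1.07 g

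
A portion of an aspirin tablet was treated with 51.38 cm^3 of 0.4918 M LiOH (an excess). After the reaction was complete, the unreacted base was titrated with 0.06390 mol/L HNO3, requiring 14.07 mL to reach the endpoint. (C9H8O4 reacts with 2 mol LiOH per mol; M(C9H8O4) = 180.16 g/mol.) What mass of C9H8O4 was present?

Total n(LiOH) added = 0.4918 x 0.05138 = 0.02527 mol.
n(HNO3) used = 0.06390 x 0.01407 = 0.0008991 mol, which equals the excess n(LiOH).
So n(LiOH) consumed by the sample = 0.02527 - 0.0008991 = 0.02437 mol.
n(C9H8O4) = 0.02437 / 2 = 0.01218 mol.
mass = 0.01218 mol x 180.16 g/mol = 2.20 g.

2.20 g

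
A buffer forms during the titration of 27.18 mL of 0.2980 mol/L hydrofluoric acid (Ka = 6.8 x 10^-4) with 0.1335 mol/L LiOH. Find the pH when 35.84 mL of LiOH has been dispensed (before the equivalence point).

Initial n(HF) = 0.2980 x 0.02718 = 0.008100 mol.
n(LiOH) added = 0.1335 x 0.03584 = 0.004785 mol, converting that many moles of HF to F-.
Remaining n(HF) = 0.003315 mol; n(F-) = 0.004785 mol.
By Henderson-Hasselbalch, pH = pKa + log([A^-]/[HA]) = 3.17 + log(0.004785/0.003315) = 3.17 + (+0.16) = 3.33.

3.33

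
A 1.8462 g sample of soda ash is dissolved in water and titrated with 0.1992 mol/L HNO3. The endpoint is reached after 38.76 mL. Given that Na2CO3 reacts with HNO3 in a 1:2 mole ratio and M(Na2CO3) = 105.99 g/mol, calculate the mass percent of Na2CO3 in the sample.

22.2%

n(HNO3) = 0.1992 x 0.03876 = 0.007721 mol.
n(Na2CO3) = 0.007721 / 2 = 0.003860 mol.
mass of Na2CO3 = 0.003860 x 105.99 = 0.4092 g.
% purity = 0.4092 / 1.8462 x 100 = 22.2%.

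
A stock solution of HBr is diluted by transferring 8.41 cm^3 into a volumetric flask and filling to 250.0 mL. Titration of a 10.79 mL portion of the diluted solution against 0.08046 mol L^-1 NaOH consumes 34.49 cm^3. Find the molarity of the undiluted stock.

7.65 M

n(NaOH) = 0.08046 x 0.03449 = 0.002775 mol.
n(HBr) in the aliquot = 0.002775 mol.
[diluted HBr] = 0.002775 / 0.01079 = 0.2572 M.
Dilution factor = 250.0/8.410 = 29.73, so [stock] = 0.2572 x 29.73 = 7.65 M.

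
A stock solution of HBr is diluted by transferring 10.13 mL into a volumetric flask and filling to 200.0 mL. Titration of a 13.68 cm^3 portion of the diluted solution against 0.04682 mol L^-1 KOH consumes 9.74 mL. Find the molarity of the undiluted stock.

n(KOH) = 0.04682 x 0.009740 = 0.0004560 mol.
n(HBr) in the aliquot = 0.0004560 mol.
[diluted HBr] = 0.0004560 / 0.01368 = 0.03334 M.
Dilution factor = 200.0/10.13 = 19.74, so [stock] = 0.03334 x 19.74 = 0.658 M.

0.658 M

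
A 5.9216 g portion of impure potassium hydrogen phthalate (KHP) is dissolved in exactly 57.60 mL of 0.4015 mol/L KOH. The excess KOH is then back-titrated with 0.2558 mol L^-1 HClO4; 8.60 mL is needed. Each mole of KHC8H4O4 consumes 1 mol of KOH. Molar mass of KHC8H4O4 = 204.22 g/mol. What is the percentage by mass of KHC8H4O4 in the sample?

Total n(KOH) added = 0.4015 x 0.05760 = 0.02313 mol.
n(HClO4) used = 0.2558 x 0.008600 = 0.002200 mol, which equals the excess n(KOH).
So n(KOH) consumed by the sample = 0.02313 - 0.002200 = 0.02093 mol.
n(KHC8H4O4) = 0.02093 / 1 = 0.02093 mol.
mass KHC8H4O4 = 0.02093 x 204.22 = 4.274 g, so %KHC8H4O4 = 4.274/5.9216 x 100 = 72.2%.

72.2%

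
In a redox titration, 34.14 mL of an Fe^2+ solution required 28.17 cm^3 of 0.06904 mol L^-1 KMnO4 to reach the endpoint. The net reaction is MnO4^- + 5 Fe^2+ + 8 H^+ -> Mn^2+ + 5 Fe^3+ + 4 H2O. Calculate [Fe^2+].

n(KMnO4) = 0.06904 x 0.02817 = 0.001945 mol.
From the balanced equation, 1 mol KMnO4 reacts with 5 mol Fe^2+, so n(Fe^2+) = 0.001945 x 5/1 = 0.009724 mol.
[Fe^2+] = 0.009724 / 0.03414 L = 0.285 M.

0.285 M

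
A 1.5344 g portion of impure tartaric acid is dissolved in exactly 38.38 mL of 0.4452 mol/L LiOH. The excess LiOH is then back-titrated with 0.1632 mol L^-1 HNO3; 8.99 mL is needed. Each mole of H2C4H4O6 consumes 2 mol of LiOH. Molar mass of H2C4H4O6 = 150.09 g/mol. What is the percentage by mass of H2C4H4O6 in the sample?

Total n(LiOH) added = 0.4452 x 0.03838 = 0.01709 mol.
n(HNO3) used = 0.1632 x 0.008990 = 0.001467 mol, which equals the excess n(LiOH).
So n(LiOH) consumed by the sample = 0.01709 - 0.001467 = 0.01562 mol.
n(H2C4H4O6) = 0.01562 / 2 = 0.007810 mol.
mass H2C4H4O6 = 0.007810 x 150.09 = 1.172 g, so %H2C4H4O6 = 1.172/1.5344 x 100 = 76.4%.

76.4%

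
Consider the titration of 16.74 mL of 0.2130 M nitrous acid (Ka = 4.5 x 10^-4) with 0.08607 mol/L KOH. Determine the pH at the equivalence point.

n(HNO2) = 0.2130 x 0.01674 = 0.003566 mol; V(KOH) at equivalence = 0.003566/0.08607 = 0.04143 L.
At equivalence all the acid is converted to NO2-; total volume = 0.01674 + 0.04143 = 0.05817 L, so [NO2-] = 0.003566/0.05817 = 0.06130 M.
Kb = Kw/Ka = 1.0e-14 / 4.5 x 10^-4 = 2.22e-11.
[OH^-] = sqrt(Kb x [NO2-]) = sqrt(2.22e-11 x 0.06130) = 1.17e-6 M.
pOH = 5.93, so pH = 14.00 - 5.93 = 8.07.

8.07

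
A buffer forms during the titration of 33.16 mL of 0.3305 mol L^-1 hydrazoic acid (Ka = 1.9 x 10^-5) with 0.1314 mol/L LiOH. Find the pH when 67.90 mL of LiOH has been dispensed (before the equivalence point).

5.36

Initial n(HN3) = 0.3305 x 0.03316 = 0.01096 mol.
n(LiOH) added = 0.1314 x 0.06790 = 0.008922 mol, converting that many moles of HN3 to N3-.
Remaining n(HN3) = 0.002037 mol; n(N3-) = 0.008922 mol.
By Henderson-Hasselbalch, pH = pKa + log([A^-]/[HA]) = 4.72 + log(0.008922/0.002037) = 4.72 + (+0.64) = 5.36.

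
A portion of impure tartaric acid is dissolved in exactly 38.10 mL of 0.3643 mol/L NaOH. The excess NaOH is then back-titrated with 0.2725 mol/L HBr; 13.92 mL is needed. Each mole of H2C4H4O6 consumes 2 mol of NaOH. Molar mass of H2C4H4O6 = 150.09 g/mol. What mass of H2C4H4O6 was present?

Total n(NaOH) added = 0.3643 x 0.03810 = 0.01388 mol.
n(HBr) used = 0.2725 x 0.01392 = 0.003793 mol, which equals the excess n(NaOH).
So n(NaOH) consumed by the sample = 0.01388 - 0.003793 = 0.01009 mol.
n(H2C4H4O6) = 0.01009 / 2 = 0.005043 mol.
mass = 0.005043 mol x 150.09 g/mol = 0.757 g.

0.757 g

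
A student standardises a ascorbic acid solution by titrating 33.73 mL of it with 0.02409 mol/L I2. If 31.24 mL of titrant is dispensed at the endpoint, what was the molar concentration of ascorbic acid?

0.0223 M

n(I2) = 0.02409 x 0.03124 = 0.0007526 mol.
From the balanced equation, 1 mol I2 reacts with 1 mol ascorbic acid, so n(ascorbic acid) = 0.0007526 x 1/1 = 0.0007526 mol.
[ascorbic acid] = 0.0007526 / 0.03373 L = 0.0223 M.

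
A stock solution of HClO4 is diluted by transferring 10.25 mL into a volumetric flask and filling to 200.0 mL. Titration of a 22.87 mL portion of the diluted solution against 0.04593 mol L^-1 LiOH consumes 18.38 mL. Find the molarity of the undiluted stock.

n(LiOH) = 0.04593 x 0.01838 = 0.0008442 mol.
n(HClO4) in the aliquot = 0.0008442 mol.
[diluted HClO4] = 0.0008442 / 0.02287 = 0.03691 M.
Dilution factor = 200.0/10.25 = 19.51, so [stock] = 0.03691 x 19.51 = 0.720 M.

0.720 M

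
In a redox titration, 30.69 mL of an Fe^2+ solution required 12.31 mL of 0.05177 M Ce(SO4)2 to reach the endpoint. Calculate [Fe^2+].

0.0208 M

n(Ce(SO4)2) = 0.05177 x 0.01231 = 0.0006373 mol.
From the balanced equation, 1 mol Ce(SO4)2 reacts with 1 mol Fe^2+, so n(Fe^2+) = 0.0006373 x 1/1 = 0.0006373 mol.
[Fe^2+] = 0.0006373 / 0.03069 L = 0.0208 M.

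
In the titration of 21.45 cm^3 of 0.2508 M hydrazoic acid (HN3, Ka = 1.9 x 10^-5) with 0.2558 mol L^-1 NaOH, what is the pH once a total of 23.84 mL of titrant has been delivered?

n(acid) = 0.2508 x 0.02145 = 0.005380 mol; n(NaOH) added = 0.2558 x 0.02384 = 0.006098 mol.
Base is in excess by 0.006098 - 0.005380 = 0.0007186 mol in a total volume of 0.04529 L.
[OH^-] = 0.0007186/0.04529 = 0.01587 M, so pOH = 1.80 and pH = 14.00 - 1.80 = 12.20.

12.20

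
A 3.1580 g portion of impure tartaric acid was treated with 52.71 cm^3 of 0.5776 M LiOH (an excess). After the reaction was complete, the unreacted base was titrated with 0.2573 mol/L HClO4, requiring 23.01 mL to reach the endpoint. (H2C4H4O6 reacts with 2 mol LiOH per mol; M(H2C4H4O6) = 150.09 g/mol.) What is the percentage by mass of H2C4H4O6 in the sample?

58.3%

Total n(LiOH) added = 0.5776 x 0.05271 = 0.03045 mol.
n(HClO4) used = 0.2573 x 0.02301 = 0.005920 mol, which equals the excess n(LiOH).
So n(LiOH) consumed by the sample = 0.03045 - 0.005920 = 0.02452 mol.
n(H2C4H4O6) = 0.02452 / 2 = 0.01226 mol.
mass H2C4H4O6 = 0.01226 x 150.09 = 1.840 g, so %H2C4H4O6 = 1.840/3.1580 x 100 = 58.3%.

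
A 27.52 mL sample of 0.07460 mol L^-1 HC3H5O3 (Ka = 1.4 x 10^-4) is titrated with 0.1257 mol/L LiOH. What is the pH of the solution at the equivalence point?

n(HC3H5O3) = 0.07460 x 0.02752 = 0.002053 mol; V(LiOH) at equivalence = 0.002053/0.1257 = 0.01633 L.
At equivalence all the acid is converted to C3H5O3-; total volume = 0.02752 + 0.01633 = 0.04385 L, so [C3H5O3-] = 0.002053/0.04385 = 0.04682 M.
Kb = Kw/Ka = 1.0e-14 / 1.4 x 10^-4 = 7.14e-11.
[OH^-] = sqrt(Kb x [C3H5O3-]) = sqrt(7.14e-11 x 0.04682) = 1.83e-6 M.
pOH = 5.74, so pH = 14.00 - 5.74 = 8.26.

8.26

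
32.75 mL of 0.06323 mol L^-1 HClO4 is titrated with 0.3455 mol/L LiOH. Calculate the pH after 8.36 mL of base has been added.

12.30

n(acid) = 0.06323 x 0.03275 = 0.002071 mol; n(LiOH) added = 0.3455 x 0.008360 = 0.002888 mol.
Base is in excess by 0.002888 - 0.002071 = 0.0008176 mol in a total volume of 0.04111 L.
[OH^-] = 0.0008176/0.04111 = 0.01989 M, so pOH = 1.70 and pH = 14.00 - 1.70 = 12.30.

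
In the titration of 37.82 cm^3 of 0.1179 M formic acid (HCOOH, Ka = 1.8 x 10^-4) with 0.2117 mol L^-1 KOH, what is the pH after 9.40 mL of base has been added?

Initial n(HCOOH) = 0.1179 x 0.03782 = 0.004459 mol.
n(KOH) added = 0.2117 x 0.009400 = 0.001990 mol, converting that many moles of HCOOH to HCOO-.
Remaining n(HCOOH) = 0.002469 mol; n(HCOO-) = 0.001990 mol.
By Henderson-Hasselbalch, pH = pKa + log([A^-]/[HA]) = 3.74 + log(0.001990/0.002469) = 3.74 + (-0.09) = 3.65.

3.65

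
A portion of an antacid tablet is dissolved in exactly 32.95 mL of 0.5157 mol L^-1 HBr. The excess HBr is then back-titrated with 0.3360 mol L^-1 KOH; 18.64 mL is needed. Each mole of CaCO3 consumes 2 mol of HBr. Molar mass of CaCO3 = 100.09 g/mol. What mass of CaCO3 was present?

0.537 g

Total n(HBr) added = 0.5157 x 0.03295 = 0.01699 mol.
n(KOH) used = 0.3360 x 0.01864 = 0.006263 mol, which equals the excess n(HBr).
So n(HBr) consumed by the sample = 0.01699 - 0.006263 = 0.01073 mol.
n(CaCO3) = 0.01073 / 2 = 0.005365 mol.
mass = 0.005365 mol x 100.09 g/mol = 0.537 g.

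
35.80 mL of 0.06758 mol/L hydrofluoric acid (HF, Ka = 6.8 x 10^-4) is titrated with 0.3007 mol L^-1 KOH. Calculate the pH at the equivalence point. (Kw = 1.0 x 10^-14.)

n(HF) = 0.06758 x 0.03580 = 0.002419 mol; V(KOH) at equivalence = 0.002419/0.3007 = 0.008046 L.
At equivalence all the acid is converted to F-; total volume = 0.03580 + 0.008046 = 0.04385 L, so [F-] = 0.002419/0.04385 = 0.05518 M.
Kb = Kw/Ka = 1.0e-14 / 6.8 x 10^-4 = 1.47e-11.
[OH^-] = sqrt(Kb x [F-]) = sqrt(1.47e-11 x 0.05518) = 9.01e-7 M.
pOH = 6.05, so pH = 14.00 - 6.05 = 7.95.

7.95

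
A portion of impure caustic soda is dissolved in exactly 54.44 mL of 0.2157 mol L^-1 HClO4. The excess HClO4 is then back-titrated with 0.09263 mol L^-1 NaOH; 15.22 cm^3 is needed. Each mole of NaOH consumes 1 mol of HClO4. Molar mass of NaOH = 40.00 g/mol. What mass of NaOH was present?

Total n(HClO4) added = 0.2157 x 0.05444 = 0.01174 mol.
n(NaOH) used = 0.09263 x 0.01522 = 0.001410 mol, which equals the excess n(HClO4).
So n(HClO4) consumed by the sample = 0.01174 - 0.001410 = 0.01033 mol.
n(NaOH) = 0.01033 / 1 = 0.01033 mol.
mass = 0.01033 mol x 40.00 g/mol = 0.413 g.

0.413 g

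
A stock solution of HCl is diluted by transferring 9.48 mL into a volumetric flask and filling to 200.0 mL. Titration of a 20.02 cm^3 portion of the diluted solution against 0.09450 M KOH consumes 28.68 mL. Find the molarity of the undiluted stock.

2.86 M

n(KOH) = 0.09450 x 0.02868 = 0.002710 mol.
n(HCl) in the aliquot = 0.002710 mol.
[diluted HCl] = 0.002710 / 0.02002 = 0.1354 M.
Dilution factor = 200.0/9.480 = 21.10, so [stock] = 0.1354 x 21.10 = 2.86 M.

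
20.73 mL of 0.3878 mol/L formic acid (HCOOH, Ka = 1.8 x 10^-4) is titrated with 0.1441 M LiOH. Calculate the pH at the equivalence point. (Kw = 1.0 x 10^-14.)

n(HCOOH) = 0.3878 x 0.02073 = 0.008039 mol; V(LiOH) at equivalence = 0.008039/0.1441 = 0.05579 L.
At equivalence all the acid is converted to HCOO-; total volume = 0.02073 + 0.05579 = 0.07652 L, so [HCOO-] = 0.008039/0.07652 = 0.1051 M.
Kb = Kw/Ka = 1.0e-14 / 1.8 x 10^-4 = 5.56e-11.
[OH^-] = sqrt(Kb x [HCOO-]) = sqrt(5.56e-11 x 0.1051) = 2.42e-6 M.
pOH = 5.62, so pH = 14.00 - 5.62 = 8.38.

8.38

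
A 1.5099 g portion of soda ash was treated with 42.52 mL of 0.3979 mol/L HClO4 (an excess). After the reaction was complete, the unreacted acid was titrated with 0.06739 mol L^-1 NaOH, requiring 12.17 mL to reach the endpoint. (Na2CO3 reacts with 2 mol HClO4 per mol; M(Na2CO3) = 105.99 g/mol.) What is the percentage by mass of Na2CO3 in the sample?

56.5%

Total n(HClO4) added = 0.3979 x 0.04252 = 0.01692 mol.
n(NaOH) used = 0.06739 x 0.01217 = 0.0008201 mol, which equals the excess n(HClO4).
So n(HClO4) consumed by the sample = 0.01692 - 0.0008201 = 0.01610 mol.
n(Na2CO3) = 0.01610 / 2 = 0.008049 mol.
mass Na2CO3 = 0.008049 x 105.99 = 0.8531 g, so %Na2CO3 = 0.8531/1.5099 x 100 = 56.5%.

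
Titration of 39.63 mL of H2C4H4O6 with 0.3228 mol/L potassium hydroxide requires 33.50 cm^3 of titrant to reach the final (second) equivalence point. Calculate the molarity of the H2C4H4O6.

0.136 M

n(KOH) = 0.3228 x 0.03350 = 0.01081 mol.
At the final (second) equivalence point, 2 mol OH^- react per mol H2C4H4O6, so n(H2C4H4O6) = 0.01081 / 2 = 0.005407 mol.
[H2C4H4O6] = 0.005407 / 0.03963 L = 0.136 M.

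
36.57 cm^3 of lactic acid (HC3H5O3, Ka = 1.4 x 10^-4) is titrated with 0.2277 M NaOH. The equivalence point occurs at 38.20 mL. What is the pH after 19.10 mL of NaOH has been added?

19.10 mL is exactly half the equivalence volume (38.20/2), i.e. the half-equivalence point.
There, n(HA) = n(A^-), so pH = pKa = -log(1.4 x 10^-4) = 3.85.

3.85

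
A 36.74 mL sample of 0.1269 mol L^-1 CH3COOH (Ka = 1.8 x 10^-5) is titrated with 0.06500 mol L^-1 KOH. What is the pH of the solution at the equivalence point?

8.69

n(CH3COOH) = 0.1269 x 0.03674 = 0.004662 mol; V(KOH) at equivalence = 0.004662/0.06500 = 0.07173 L.
At equivalence all the acid is converted to CH3COO-; total volume = 0.03674 + 0.07173 = 0.1085 L, so [CH3COO-] = 0.004662/0.1085 = 0.04298 M.
Kb = Kw/Ka = 1.0e-14 / 1.8 x 10^-5 = 5.56e-10.
[OH^-] = sqrt(Kb x [CH3COO-]) = sqrt(5.56e-10 x 0.04298) = 4.89e-6 M.
pOH = 5.31, so pH = 14.00 - 5.31 = 8.69.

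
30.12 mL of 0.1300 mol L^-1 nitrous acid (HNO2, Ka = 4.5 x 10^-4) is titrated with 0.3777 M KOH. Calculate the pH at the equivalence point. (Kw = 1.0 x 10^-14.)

8.17

n(HNO2) = 0.1300 x 0.03012 = 0.003916 mol; V(KOH) at equivalence = 0.003916/0.3777 = 0.01037 L.
At equivalence all the acid is converted to NO2-; total volume = 0.03012 + 0.01037 = 0.04049 L, so [NO2-] = 0.003916/0.04049 = 0.09671 M.
Kb = Kw/Ka = 1.0e-14 / 4.5 x 10^-4 = 2.22e-11.
[OH^-] = sqrt(Kb x [NO2-]) = sqrt(2.22e-11 x 0.09671) = 1.47e-6 M.
pOH = 5.83, so pH = 14.00 - 5.83 = 8.17.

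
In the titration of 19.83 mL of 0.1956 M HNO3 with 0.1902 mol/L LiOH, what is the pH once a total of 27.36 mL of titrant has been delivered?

12.45

n(acid) = 0.1956 x 0.01983 = 0.003879 mol; n(LiOH) added = 0.1902 x 0.02736 = 0.005204 mol.
Base is in excess by 0.005204 - 0.003879 = 0.001325 mol in a total volume of 0.04719 L.
[OH^-] = 0.001325/0.04719 = 0.02808 M, so pOH = 1.55 and pH = 14.00 - 1.55 = 12.45.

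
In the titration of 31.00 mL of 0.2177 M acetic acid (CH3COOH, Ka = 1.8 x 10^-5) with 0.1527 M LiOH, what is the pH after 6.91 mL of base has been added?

Initial n(CH3COOH) = 0.2177 x 0.03100 = 0.006749 mol.
n(LiOH) added = 0.1527 x 0.006910 = 0.001055 mol, converting that many moles of CH3COOH to CH3COO-.
Remaining n(CH3COOH) = 0.005694 mol; n(CH3COO-) = 0.001055 mol.
By Henderson-Hasselbalch, pH = pKa + log([A^-]/[HA]) = 4.74 + log(0.001055/0.005694) = 4.74 + (-0.73) = 4.01.

4.01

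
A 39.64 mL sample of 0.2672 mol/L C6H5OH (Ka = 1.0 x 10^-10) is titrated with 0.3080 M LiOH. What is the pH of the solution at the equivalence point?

n(C6H5OH) = 0.2672 x 0.03964 = 0.01059 mol; V(LiOH) at equivalence = 0.01059/0.3080 = 0.03439 L.
At equivalence all the acid is converted to C6H5O-; total volume = 0.03964 + 0.03439 = 0.07403 L, so [C6H5O-] = 0.01059/0.07403 = 0.1431 M.
Kb = Kw/Ka = 1.0e-14 / 1.0 x 10^-10 = 0.000100.
[OH^-] = sqrt(Kb x [C6H5O-]) = sqrt(0.000100 x 0.1431) = 0.00378 M.
pOH = 2.42, so pH = 14.00 - 2.42 = 11.58.

11.58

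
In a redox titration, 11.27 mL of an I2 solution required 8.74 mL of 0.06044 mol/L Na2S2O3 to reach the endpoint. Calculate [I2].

0.0234 M

n(Na2S2O3) = 0.06044 x 0.008740 = 0.0005282 mol.
From the balanced equation, 2 mol Na2S2O3 reacts with 1 mol I2, so n(I2) = 0.0005282 x 1/2 = 0.0002641 mol.
[I2] = 0.0002641 / 0.01127 L = 0.0234 M.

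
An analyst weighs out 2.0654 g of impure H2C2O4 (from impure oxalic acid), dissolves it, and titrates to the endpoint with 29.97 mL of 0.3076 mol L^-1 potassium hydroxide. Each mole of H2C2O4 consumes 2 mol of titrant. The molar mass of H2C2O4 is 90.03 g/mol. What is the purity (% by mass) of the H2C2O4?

n(KOH) = 0.3076 x 0.02997 = 0.009219 mol.
n(H2C2O4) = 0.009219 / 2 = 0.004609 mol.
mass of H2C2O4 = 0.004609 x 90.03 = 0.4150 g.
% purity = 0.4150 / 2.0654 x 100 = 20.1%.

20.1%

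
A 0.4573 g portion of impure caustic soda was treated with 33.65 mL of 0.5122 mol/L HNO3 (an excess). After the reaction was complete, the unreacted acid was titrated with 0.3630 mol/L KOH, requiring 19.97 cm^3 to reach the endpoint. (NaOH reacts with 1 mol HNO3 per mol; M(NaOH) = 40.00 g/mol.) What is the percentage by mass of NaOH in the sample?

Total n(HNO3) added = 0.5122 x 0.03365 = 0.01724 mol.
n(KOH) used = 0.3630 x 0.01997 = 0.007249 mol, which equals the excess n(HNO3).
So n(HNO3) consumed by the sample = 0.01724 - 0.007249 = 0.009986 mol.
n(NaOH) = 0.009986 / 1 = 0.009986 mol.
mass NaOH = 0.009986 x 40.00 = 0.3995 g, so %NaOH = 0.3995/0.4573 x 100 = 87.4%.

87.4%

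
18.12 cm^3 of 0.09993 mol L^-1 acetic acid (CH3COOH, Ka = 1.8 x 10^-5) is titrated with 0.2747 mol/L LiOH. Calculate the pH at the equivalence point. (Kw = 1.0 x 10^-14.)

8.80

n(CH3COOH) = 0.09993 x 0.01812 = 0.001811 mol; V(LiOH) at equivalence = 0.001811/0.2747 = 0.006592 L.
At equivalence all the acid is converted to CH3COO-; total volume = 0.01812 + 0.006592 = 0.02471 L, so [CH3COO-] = 0.001811/0.02471 = 0.07327 M.
Kb = Kw/Ka = 1.0e-14 / 1.8 x 10^-5 = 5.56e-10.
[OH^-] = sqrt(Kb x [CH3COO-]) = sqrt(5.56e-10 x 0.07327) = 6.38e-6 M.
pOH = 5.20, so pH = 14.00 - 5.20 = 8.80.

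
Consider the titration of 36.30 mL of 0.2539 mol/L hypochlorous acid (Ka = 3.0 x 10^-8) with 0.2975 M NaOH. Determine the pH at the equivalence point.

n(HClO) = 0.2539 x 0.03630 = 0.009217 mol; V(NaOH) at equivalence = 0.009217/0.2975 = 0.03098 L.
At equivalence all the acid is converted to ClO-; total volume = 0.03630 + 0.03098 = 0.06728 L, so [ClO-] = 0.009217/0.06728 = 0.1370 M.
Kb = Kw/Ka = 1.0e-14 / 3.0 x 10^-8 = 3.33e-7.
[OH^-] = sqrt(Kb x [ClO-]) = sqrt(3.33e-7 x 0.1370) = 0.000214 M.
pOH = 3.67, so pH = 14.00 - 3.67 = 10.33.

10.33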